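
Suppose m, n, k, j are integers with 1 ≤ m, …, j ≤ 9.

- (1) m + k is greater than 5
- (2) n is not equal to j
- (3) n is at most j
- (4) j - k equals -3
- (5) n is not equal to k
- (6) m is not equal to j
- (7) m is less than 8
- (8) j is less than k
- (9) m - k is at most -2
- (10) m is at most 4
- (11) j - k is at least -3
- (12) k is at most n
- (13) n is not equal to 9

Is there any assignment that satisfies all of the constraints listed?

Constraints 3, 8, and 12 give k ≤ n, n ≤ j, j < k. Chaining: k ≤ n ≤ j < k, which forces k < k — impossible.

Unsatisfiable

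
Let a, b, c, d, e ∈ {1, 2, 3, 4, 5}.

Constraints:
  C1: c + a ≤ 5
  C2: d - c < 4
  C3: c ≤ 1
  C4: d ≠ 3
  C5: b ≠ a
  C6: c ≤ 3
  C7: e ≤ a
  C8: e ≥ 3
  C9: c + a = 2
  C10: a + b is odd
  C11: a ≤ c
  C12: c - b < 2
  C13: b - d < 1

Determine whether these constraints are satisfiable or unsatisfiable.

From constraints 7 and 8: a ≥ e and e ≥ 3, so a ≥ 3. From constraints 3 and 11: a ≤ c and c ≤ 1, so a ≤ 1. But 1 < 3, so no value of a works.

Unsatisfiable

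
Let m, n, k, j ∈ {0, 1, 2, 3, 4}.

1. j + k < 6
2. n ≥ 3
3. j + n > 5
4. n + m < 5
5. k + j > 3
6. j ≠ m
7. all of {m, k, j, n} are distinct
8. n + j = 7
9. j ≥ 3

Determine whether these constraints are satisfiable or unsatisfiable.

One satisfying assignment is m = 0, n = 4, k = 1, j = 3.
For the less obvious constraints — constraint 1: j + k = 4; constraint 3: j + n = 7 — and the others hold by inspection.

Satisfiable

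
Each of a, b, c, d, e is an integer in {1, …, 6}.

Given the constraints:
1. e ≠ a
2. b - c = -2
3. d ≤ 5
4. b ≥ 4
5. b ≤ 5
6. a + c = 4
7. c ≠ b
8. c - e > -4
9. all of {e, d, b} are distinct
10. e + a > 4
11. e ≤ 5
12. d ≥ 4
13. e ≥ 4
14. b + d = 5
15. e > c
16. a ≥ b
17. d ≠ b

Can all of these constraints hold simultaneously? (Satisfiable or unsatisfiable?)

Unsatisfiable

Constraints 3, 4, 5, 11, 12, and 13 confine each of e, d, b to the 2 values {4, 5}.
Constraint 9 requires all 3 of them to be distinct, but only 2 values are available — impossible by the pigeonhole principle.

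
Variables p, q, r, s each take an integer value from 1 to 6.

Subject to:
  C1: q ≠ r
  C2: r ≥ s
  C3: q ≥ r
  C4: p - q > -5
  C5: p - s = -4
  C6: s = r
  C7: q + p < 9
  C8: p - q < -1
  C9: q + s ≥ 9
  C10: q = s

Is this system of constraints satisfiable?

Unsatisfiable

From constraints 6 and 10, q = s = r, so q = r. But constraint 1 says q ≠ r. Contradiction.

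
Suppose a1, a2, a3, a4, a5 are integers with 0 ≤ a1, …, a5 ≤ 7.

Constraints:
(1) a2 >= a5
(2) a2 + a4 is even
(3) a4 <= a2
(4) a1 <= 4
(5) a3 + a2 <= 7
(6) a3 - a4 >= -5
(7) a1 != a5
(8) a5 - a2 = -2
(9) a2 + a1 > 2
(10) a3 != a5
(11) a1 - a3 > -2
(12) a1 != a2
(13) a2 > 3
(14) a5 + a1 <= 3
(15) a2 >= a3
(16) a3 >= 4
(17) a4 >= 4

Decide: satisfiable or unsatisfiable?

From constraint 16: a3 ≥ 4. From constraints 3 and 17: a2 ≥ a4 ≥ 4. Hence a3 + a2 ≥ 8. But constraint 5 requires a3 + a2 ≤ 7, and 7 < 8. Contradiction.

Unsatisfiable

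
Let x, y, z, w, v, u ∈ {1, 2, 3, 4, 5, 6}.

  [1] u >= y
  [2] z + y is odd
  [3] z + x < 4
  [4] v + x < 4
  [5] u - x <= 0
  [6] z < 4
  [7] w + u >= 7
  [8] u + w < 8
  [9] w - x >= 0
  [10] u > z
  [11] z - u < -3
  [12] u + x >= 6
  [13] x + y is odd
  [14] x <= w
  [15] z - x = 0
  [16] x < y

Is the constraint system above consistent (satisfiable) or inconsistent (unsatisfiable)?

Constraints 1, 5, and 16 give u ≤ x, x < y, y ≤ u. Chaining: u ≤ x < y ≤ u, which forces u < u — impossible.

Unsatisfiable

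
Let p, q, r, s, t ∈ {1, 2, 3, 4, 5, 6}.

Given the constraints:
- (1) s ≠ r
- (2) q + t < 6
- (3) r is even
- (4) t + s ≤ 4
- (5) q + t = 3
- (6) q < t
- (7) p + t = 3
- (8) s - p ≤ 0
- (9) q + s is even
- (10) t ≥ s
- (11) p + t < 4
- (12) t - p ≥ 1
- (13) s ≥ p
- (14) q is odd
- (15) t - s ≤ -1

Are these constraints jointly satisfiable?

Constraints 8, 12, and 15 give t − p ≥ 1, p − s ≥ 0, s − t ≥ 1.
Adding all 3 inequalities: the left sides telescope to 0, and the right sides sum to 1 + 0 + 1 = 2. So 0 ≥ 2, which is false.

Unsatisfiable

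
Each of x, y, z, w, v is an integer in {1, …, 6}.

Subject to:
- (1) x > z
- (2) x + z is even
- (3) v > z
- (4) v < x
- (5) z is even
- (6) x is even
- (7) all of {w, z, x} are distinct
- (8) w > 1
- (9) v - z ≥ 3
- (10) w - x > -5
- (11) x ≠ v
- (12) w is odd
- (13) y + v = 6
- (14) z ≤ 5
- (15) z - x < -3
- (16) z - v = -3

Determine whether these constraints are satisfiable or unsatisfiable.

Take x = 6, y = 1, z = 2, w = 3, v = 5. Then constraint 9: v - z = 3; constraint 10: w - x = -3; constraint 13: y + v = 6, and every other listed constraint is also met.

Satisfiable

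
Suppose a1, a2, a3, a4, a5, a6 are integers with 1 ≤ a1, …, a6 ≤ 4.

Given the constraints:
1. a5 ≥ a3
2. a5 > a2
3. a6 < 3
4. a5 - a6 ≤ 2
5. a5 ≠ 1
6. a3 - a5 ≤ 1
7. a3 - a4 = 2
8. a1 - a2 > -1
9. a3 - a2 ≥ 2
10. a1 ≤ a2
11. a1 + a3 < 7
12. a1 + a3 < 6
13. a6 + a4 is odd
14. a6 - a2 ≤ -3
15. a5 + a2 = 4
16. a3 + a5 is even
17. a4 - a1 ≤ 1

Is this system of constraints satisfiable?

Unsatisfiable

Constraints 4, 6, 9, and 14 give a6 − a5 ≥ -2, a5 − a3 ≥ -1, a3 − a2 ≥ 2, a2 − a6 ≥ 3.
Adding all 4 inequalities: the left sides telescope to 0, and the right sides sum to (-2) + (-1) + 2 + 3 = 2. So 0 ≥ 2, which is false.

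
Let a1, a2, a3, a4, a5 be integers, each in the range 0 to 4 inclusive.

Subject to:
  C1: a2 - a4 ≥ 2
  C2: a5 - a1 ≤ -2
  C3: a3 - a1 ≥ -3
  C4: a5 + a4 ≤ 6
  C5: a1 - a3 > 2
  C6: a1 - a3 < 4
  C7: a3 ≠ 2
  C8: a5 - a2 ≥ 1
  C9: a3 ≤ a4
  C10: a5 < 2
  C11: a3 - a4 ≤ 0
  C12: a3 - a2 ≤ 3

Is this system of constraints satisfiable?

Unsatisfiable

Constraints 1, 2, 3, 8, and 11 give a5 − a2 ≥ 1, a2 − a4 ≥ 2, a4 − a3 ≥ 0, a3 − a1 ≥ -3, a1 − a5 ≥ 2.
Adding all 5 inequalities: the left sides telescope to 0, and the right sides sum to 1 + 2 + 0 + (-3) + 2 = 2. So 0 ≥ 2, which is false.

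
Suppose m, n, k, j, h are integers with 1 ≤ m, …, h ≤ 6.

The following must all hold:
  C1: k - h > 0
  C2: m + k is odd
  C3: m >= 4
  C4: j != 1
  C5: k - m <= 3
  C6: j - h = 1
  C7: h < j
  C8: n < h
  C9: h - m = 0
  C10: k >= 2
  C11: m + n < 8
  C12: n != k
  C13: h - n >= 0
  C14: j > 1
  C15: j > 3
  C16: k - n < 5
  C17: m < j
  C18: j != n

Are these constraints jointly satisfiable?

Try m = 4, n = 3, k = 5, j = 5, h = 4.
Check constraint 1: k - h = 1; constraint 5: k - m = 1. The remaining constraints are straightforward to verify.

Satisfiable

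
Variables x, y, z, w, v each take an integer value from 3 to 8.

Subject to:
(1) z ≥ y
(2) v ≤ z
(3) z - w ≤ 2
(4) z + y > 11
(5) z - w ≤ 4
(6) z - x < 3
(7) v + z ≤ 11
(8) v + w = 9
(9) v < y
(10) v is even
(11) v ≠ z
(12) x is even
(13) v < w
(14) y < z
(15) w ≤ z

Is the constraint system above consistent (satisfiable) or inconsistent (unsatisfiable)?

One satisfying assignment is x = 6, y = 6, z = 7, w = 5, v = 4.
For the less obvious constraints — constraint 3: z - w = 2; constraint 4: z + y = 13 — and the others hold by inspection.

Satisfiable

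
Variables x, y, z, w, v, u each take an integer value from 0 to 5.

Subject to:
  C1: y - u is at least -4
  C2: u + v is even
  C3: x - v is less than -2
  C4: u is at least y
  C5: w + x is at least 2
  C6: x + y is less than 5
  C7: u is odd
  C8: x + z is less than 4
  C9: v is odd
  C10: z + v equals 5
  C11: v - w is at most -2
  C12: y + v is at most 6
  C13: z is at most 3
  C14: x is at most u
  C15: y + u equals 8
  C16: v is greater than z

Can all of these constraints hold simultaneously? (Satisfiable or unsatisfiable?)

One satisfying assignment is x = 0, y = 3, z = 2, w = 5, v = 3, u = 5.
For the less obvious constraints — constraint 1: y - u = -2; constraint 3: x - v = -3; constraint 5: w + x = 5 — and the others hold by inspection.

Satisfiable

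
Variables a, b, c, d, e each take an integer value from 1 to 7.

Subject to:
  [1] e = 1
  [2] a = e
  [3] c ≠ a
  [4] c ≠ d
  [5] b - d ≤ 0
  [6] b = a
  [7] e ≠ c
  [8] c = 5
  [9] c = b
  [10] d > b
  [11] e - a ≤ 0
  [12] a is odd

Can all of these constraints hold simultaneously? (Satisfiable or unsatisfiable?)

Constraint 8 fixes c = 5 and constraint 1 fixes e = 1. Constraints 2, 6, and 9 give c = b = a = e, so c = e. But 5 ≠ 1 — contradiction.

Unsatisfiable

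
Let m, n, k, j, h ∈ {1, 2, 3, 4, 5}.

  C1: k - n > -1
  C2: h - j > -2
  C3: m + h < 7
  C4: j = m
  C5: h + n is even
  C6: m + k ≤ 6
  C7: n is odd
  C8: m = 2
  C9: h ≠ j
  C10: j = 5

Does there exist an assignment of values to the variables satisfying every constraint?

Constraint 10 fixes j = 5 and constraint 8 fixes m = 2, but constraint 4 requires j = m. Since 5 ≠ 2, contradiction.

Unsatisfiable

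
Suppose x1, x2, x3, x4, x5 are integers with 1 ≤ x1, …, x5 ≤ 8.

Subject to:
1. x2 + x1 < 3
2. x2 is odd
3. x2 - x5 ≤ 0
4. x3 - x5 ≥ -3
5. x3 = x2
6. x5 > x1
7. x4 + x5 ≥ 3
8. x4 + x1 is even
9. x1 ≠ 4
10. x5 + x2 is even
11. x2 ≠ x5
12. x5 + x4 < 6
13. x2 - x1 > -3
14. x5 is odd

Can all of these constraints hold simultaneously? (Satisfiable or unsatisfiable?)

Satisfiable

Setting (x1, x2, x3, x4, x5) = (1, 1, 1, 1, 3) satisfies everything: constraint 1: x2 + x1 = 2; constraint 3: x2 - x5 = -2, and the others follow.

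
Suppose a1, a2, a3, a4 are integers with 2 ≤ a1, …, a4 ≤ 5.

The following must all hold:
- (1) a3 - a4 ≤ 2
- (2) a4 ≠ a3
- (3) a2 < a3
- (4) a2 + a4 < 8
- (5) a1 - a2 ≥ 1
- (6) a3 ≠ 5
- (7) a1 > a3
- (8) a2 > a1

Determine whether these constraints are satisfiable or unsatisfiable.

Unsatisfiable

Constraints 3, 7, and 8 give a1 < a2, a2 < a3, a3 < a1. Chaining: a1 < a2 < a3 < a1, which forces a1 < a1 — impossible.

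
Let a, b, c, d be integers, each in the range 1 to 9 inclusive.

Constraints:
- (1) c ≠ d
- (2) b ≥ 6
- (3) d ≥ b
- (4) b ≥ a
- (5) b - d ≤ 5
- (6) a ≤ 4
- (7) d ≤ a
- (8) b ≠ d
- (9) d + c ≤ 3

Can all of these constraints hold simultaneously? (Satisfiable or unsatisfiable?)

From constraints 2 and 3: d ≥ b and b ≥ 6, so d ≥ 6. From constraints 6 and 7: d ≤ a and a ≤ 4, so d ≤ 4. But 4 < 6, so no value of d works.

Unsatisfiable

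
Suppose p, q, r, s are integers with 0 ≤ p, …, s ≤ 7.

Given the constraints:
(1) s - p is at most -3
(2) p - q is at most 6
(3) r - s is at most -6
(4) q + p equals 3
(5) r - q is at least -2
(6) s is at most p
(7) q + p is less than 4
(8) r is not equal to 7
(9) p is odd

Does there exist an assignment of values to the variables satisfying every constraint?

Unsatisfiable

Constraints 1, 2, 3, and 5 give s − r ≥ 6, r − q ≥ -2, q − p ≥ -6, p − s ≥ 3.
Adding all 4 inequalities: the left sides telescope to 0, and the right sides sum to 6 + (-2) + (-6) + 3 = 1. So 0 ≥ 1, which is false.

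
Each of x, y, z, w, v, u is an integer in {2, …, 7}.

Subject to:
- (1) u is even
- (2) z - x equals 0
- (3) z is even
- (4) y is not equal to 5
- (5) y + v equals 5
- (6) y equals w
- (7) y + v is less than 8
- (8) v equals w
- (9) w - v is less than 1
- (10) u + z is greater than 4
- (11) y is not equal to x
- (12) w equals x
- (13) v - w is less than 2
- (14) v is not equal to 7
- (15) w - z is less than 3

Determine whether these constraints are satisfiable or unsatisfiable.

From constraints 6 and 12, y = w = x, so y = x. But constraint 11 says y ≠ x. Contradiction.

Unsatisfiable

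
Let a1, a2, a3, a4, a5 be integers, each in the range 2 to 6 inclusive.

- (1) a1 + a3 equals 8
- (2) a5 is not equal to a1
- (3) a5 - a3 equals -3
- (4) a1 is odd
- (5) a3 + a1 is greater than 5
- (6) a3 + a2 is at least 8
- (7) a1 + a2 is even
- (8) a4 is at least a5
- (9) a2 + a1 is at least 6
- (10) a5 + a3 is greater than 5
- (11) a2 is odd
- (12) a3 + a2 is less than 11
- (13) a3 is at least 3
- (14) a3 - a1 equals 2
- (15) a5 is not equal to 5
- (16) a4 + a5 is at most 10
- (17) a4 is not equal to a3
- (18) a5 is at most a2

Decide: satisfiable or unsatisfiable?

Satisfiable

Take a1 = 3, a2 = 3, a3 = 5, a4 = 6, a5 = 2. Then constraint 1: a1 + a3 = 8; constraint 3: a5 - a3 = -3; constraint 5: a3 + a1 = 8, and every other listed constraint is also met.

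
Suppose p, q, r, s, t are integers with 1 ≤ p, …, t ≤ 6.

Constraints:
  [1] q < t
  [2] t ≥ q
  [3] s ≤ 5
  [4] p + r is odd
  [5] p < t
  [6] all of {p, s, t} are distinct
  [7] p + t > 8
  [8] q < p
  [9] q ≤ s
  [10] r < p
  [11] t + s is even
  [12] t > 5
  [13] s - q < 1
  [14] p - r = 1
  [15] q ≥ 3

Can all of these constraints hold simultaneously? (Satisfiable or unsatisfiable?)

One satisfying assignment is p = 5, q = 4, r = 4, s = 4, t = 6.
For the less obvious constraints — constraint 7: p + t = 11; constraint 13: s - q = 0 — and the others hold by inspection.

Satisfiable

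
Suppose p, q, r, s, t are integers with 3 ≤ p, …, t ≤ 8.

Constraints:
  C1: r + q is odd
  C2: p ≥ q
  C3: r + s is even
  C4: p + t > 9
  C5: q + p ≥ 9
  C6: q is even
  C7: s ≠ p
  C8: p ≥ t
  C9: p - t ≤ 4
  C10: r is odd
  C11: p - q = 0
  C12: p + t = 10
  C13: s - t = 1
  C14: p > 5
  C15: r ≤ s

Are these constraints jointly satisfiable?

The assignment p = 6, q = 6, r = 5, s = 5, t = 4 works:
  constraint 4 holds since p + t = 10.
  constraint 5 holds since q + p = 12.
The rest check out directly.

Satisfiable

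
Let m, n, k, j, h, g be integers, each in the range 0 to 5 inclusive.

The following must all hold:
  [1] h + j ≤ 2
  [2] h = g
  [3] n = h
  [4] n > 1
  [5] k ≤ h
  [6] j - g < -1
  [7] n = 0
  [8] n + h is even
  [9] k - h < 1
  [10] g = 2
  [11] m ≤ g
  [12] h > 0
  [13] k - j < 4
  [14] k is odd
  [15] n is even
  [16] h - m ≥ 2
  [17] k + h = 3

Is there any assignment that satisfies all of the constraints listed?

Unsatisfiable

Constraint 7 fixes n = 0 and constraint 10 fixes g = 2. Constraints 2 and 3 give n = h = g, so n = g. But 0 ≠ 2 — contradiction.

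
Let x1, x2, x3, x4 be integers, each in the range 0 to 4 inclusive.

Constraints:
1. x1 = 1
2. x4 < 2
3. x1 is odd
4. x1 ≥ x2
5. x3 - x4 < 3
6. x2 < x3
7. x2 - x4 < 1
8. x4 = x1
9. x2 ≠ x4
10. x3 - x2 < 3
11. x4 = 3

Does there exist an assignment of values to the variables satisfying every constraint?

Constraint 11 fixes x4 = 3 and constraint 1 fixes x1 = 1, but constraint 8 requires x4 = x1. Since 3 ≠ 1, contradiction.

Unsatisfiable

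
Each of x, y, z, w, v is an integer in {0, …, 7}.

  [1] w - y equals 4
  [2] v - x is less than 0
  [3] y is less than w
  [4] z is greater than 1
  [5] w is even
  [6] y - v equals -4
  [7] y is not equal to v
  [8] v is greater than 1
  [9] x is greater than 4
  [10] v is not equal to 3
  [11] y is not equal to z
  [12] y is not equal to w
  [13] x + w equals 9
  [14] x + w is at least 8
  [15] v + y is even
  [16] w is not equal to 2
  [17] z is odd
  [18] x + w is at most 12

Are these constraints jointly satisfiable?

Satisfiable

One satisfying assignment is x = 5, y = 0, z = 7, w = 4, v = 4.
For the less obvious constraints — constraint 1: w - y = 4; constraint 2: v - x = -1; constraint 6: y - v = -4 — and the others hold by inspection.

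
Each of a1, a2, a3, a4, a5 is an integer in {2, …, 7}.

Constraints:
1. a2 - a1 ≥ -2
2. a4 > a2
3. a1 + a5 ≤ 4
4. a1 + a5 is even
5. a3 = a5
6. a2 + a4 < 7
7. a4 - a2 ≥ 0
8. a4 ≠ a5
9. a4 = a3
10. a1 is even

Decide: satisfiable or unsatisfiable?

From constraints 5 and 9, a4 = a3 = a5, so a4 = a5. But constraint 8 says a4 ≠ a5. Contradiction.

Unsatisfiable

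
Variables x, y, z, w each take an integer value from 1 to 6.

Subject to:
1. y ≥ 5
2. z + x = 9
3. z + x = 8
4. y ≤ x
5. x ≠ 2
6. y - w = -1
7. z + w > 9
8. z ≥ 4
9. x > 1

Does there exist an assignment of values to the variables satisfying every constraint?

From constraint 8: z ≥ 4. From constraints 1 and 4: x ≥ y ≥ 5. Hence z + x ≥ 9. But constraint 3 requires z + x = 8, and 8 < 9. Contradiction.

Unsatisfiable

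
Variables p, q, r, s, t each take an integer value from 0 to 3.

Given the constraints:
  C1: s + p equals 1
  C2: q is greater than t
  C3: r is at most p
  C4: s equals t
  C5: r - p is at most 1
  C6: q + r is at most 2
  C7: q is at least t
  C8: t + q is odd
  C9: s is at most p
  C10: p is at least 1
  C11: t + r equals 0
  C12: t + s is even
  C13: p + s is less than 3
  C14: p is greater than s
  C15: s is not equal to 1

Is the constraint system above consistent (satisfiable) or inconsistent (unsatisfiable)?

Satisfiable

Setting (p, q, r, s, t) = (1, 1, 0, 0, 0) satisfies everything: constraint 1: s + p = 1; constraint 5: r - p = -1, and the others follow.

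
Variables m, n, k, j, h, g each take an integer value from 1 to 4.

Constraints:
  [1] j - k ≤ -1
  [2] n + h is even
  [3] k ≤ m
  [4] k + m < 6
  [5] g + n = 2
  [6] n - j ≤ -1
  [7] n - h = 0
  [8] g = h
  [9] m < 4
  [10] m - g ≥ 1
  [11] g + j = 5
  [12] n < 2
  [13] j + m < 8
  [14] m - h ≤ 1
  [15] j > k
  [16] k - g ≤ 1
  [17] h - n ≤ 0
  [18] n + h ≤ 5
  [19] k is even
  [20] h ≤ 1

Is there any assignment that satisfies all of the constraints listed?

Unsatisfiable

Constraints 1, 6, 10, 14, 16, and 17 give h − m ≥ -1, m − g ≥ 1, g − k ≥ -1, k − j ≥ 1, j − n ≥ 1, n − h ≥ 0.
Adding all 6 inequalities: the left sides telescope to 0, and the right sides sum to (-1) + 1 + (-1) + 1 + 1 + 0 = 1. So 0 ≥ 1, which is false.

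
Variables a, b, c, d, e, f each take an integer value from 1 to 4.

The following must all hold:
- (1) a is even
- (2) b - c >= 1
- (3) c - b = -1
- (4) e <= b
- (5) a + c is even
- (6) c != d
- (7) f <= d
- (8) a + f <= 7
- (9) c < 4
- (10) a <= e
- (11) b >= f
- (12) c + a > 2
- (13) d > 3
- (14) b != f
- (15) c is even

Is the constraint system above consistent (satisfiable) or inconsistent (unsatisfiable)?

The assignment a = 2, b = 3, c = 2, d = 4, e = 3, f = 2 works:
  constraint 2 holds since b - c = 1.
  constraint 3 holds since c - b = -1.
The rest check out directly.

Satisfiable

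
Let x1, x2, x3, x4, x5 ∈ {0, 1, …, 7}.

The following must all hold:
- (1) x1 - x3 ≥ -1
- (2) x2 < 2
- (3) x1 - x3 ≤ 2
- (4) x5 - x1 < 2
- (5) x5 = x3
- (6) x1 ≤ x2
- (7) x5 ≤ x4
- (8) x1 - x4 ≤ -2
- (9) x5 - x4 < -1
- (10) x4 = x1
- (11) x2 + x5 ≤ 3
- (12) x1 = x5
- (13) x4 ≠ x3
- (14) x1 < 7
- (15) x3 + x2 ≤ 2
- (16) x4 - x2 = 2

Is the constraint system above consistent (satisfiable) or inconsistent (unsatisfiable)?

Unsatisfiable

From constraints 5, 10, and 12, x4 = x1 = x5 = x3, so x4 = x3. But constraint 13 says x4 ≠ x3. Contradiction.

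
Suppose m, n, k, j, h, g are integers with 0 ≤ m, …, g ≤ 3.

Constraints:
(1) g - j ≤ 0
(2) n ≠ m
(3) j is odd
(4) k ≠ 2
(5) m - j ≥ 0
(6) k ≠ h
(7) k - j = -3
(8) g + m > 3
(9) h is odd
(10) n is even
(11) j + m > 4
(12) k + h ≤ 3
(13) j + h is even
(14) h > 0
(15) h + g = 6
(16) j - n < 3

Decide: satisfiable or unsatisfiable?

Satisfiable

One satisfying assignment is m = 3, n = 2, k = 0, j = 3, h = 3, g = 3.
For the less obvious constraints — constraint 1: g - j = 0; constraint 5: m - j = 0; constraint 7: k - j = -3 — and the others hold by inspection.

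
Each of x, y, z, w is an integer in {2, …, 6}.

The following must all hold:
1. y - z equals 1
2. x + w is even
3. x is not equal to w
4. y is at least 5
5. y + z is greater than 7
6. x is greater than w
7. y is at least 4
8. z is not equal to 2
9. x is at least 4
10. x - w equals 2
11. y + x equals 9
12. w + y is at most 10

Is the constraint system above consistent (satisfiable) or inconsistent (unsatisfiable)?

Satisfiable

Take x = 4, y = 5, z = 4, w = 2. Then constraint 1: y - z = 1; constraint 5: y + z = 9, and every other listed constraint is also met.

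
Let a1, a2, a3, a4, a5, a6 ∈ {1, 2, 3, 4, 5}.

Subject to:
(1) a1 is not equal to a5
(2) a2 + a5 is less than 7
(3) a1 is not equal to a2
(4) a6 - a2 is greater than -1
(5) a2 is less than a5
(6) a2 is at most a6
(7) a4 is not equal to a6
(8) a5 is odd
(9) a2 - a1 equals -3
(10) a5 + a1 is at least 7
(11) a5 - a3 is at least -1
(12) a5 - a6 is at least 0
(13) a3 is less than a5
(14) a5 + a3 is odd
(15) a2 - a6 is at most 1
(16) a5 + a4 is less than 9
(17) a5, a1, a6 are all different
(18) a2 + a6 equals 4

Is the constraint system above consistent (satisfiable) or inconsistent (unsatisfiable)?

One satisfying assignment is a1 = 4, a2 = 1, a3 = 4, a4 = 2, a5 = 5, a6 = 3.
For the less obvious constraints — constraint 2: a2 + a5 = 6; constraint 4: a6 - a2 = 2 — and the others hold by inspection.

Satisfiable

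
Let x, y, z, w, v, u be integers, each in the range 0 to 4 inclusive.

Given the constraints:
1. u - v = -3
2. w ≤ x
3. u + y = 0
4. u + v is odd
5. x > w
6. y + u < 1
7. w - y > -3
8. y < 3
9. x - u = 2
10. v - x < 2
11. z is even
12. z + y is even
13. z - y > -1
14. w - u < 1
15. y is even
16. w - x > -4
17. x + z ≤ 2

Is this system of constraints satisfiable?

Satisfiable

The assignment x = 2, y = 0, z = 0, w = 0, v = 3, u = 0 works:
  constraint 1 holds since u - v = -3.
  constraint 3 holds since u + y = 0.
  constraint 6 holds since y + u = 0.
The rest check out directly.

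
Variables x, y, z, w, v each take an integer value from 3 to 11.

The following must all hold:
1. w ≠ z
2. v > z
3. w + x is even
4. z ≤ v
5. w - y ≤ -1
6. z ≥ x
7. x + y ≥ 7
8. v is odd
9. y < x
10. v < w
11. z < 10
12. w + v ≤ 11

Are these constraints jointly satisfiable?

Constraints 4, 5, 6, 9, and 10 give w < y, y < x, x ≤ z, z ≤ v, v < w. Chaining: w < y < x ≤ z ≤ v < w, which forces w < w — impossible.

Unsatisfiable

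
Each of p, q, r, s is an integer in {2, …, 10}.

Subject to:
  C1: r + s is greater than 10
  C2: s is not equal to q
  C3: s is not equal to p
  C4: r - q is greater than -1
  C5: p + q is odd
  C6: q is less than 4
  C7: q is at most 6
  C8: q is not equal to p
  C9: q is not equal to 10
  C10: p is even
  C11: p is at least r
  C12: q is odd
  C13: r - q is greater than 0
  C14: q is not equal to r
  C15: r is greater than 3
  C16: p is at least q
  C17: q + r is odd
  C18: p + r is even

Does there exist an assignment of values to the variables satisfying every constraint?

Satisfiable

Try p = 6, q = 3, r = 4, s = 8.
Check constraint 1: r + s = 12; constraint 4: r - q = 1. The remaining constraints are straightforward to verify.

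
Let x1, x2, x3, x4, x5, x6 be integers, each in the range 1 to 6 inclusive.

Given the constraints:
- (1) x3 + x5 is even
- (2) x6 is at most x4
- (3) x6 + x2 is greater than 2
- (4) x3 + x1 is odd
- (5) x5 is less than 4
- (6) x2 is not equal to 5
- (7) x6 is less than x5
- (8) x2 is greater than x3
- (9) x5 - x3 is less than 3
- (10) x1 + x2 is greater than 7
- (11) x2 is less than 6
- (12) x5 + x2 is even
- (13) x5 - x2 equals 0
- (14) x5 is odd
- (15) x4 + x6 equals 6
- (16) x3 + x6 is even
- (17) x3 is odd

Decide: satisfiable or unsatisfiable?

Satisfiable

Setting (x1, x2, x3, x4, x5, x6) = (6, 3, 1, 5, 3, 1) satisfies everything: constraint 3: x6 + x2 = 4; constraint 9: x5 - x3 = 2, and the others follow.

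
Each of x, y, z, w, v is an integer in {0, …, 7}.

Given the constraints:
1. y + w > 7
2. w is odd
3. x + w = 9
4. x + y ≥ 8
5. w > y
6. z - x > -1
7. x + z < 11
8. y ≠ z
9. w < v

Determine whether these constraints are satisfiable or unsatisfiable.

Satisfiable

One satisfying assignment is x = 4, y = 4, z = 5, w = 5, v = 7.
For the less obvious constraints — constraint 1: y + w = 9; constraint 3: x + w = 9 — and the others hold by inspection.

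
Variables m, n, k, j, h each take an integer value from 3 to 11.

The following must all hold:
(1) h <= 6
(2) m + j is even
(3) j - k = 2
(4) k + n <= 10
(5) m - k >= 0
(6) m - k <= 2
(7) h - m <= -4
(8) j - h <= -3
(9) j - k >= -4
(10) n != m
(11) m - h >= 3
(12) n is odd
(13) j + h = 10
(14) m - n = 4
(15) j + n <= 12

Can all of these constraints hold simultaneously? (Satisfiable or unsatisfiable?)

Unsatisfiable

Constraints 6, 7, 8, and 9 give k − m ≥ -2, m − h ≥ 4, h − j ≥ 3, j − k ≥ -4.
Adding all 4 inequalities: the left sides telescope to 0, and the right sides sum to (-2) + 4 + 3 + (-4) = 1. So 0 ≥ 1, which is false.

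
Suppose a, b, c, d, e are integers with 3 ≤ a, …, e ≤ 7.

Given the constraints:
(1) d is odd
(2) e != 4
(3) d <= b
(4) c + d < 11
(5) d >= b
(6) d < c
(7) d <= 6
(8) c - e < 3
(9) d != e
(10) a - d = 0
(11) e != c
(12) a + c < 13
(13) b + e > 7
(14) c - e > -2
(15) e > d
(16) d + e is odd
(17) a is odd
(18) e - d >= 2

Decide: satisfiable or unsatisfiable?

One satisfying assignment is a = 3, b = 3, c = 7, d = 3, e = 6.
For the less obvious constraints — constraint 4: c + d = 10; constraint 8: c - e = 1; constraint 10: a - d = 0 — and the others hold by inspection.

Satisfiable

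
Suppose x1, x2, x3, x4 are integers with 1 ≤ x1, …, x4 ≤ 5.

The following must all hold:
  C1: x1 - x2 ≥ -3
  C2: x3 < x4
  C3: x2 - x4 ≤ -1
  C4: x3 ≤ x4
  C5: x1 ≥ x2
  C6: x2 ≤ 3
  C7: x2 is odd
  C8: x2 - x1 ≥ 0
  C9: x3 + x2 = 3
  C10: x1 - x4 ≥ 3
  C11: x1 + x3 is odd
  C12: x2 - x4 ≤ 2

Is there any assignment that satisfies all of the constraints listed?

Constraints 8, 10, and 12 give x1 − x4 ≥ 3, x4 − x2 ≥ -2, x2 − x1 ≥ 0.
Adding all 3 inequalities: the left sides telescope to 0, and the right sides sum to 3 + (-2) + 0 = 1. So 0 ≥ 1, which is false.

Unsatisfiable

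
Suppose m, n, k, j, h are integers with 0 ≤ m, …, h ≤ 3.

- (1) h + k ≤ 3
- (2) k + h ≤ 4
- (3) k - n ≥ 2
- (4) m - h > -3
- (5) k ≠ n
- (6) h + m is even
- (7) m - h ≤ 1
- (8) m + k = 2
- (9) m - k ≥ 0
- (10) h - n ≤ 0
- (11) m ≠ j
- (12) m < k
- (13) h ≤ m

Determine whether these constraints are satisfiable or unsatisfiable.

Unsatisfiable

Constraints 3, 7, 9, and 10 give m − k ≥ 0, k − n ≥ 2, n − h ≥ 0, h − m ≥ -1.
Adding all 4 inequalities: the left sides telescope to 0, and the right sides sum to 0 + 2 + 0 + (-1) = 1. So 0 ≥ 1, which is false.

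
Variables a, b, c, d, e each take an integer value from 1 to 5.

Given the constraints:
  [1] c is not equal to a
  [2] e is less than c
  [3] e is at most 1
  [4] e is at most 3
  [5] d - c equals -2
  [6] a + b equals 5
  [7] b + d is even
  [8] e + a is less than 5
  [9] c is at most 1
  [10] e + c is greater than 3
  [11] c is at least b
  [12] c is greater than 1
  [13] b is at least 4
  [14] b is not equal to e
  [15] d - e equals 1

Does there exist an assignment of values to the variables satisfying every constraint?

From constraint 13: b ≥ 4. From constraints 9 and 11: b ≤ c and c ≤ 1, so b ≤ 1. But 1 < 4, so no value of b works.

Unsatisfiable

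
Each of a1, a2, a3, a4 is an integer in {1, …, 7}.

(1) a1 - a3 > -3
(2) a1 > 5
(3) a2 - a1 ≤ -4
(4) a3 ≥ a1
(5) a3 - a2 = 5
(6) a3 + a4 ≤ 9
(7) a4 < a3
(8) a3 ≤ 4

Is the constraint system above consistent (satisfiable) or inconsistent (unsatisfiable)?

Unsatisfiable

From constraint 2: a1 ≥ 6. From constraints 4 and 8: a1 ≤ a3 and a3 ≤ 4, so a1 ≤ 4. But 4 < 6, so no value of a1 works.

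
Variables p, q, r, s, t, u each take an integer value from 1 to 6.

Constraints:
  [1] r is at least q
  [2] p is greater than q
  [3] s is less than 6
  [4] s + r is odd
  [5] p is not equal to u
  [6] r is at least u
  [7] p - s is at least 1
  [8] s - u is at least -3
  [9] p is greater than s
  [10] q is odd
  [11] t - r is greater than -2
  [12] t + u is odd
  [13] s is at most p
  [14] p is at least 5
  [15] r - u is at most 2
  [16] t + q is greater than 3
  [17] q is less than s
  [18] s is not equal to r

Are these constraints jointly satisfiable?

Satisfiable

Take p = 6, q = 1, r = 4, s = 3, t = 3, u = 4. Then constraint 7: p - s = 3; constraint 8: s - u = -1; constraint 11: t - r = -1, and every other listed constraint is also met.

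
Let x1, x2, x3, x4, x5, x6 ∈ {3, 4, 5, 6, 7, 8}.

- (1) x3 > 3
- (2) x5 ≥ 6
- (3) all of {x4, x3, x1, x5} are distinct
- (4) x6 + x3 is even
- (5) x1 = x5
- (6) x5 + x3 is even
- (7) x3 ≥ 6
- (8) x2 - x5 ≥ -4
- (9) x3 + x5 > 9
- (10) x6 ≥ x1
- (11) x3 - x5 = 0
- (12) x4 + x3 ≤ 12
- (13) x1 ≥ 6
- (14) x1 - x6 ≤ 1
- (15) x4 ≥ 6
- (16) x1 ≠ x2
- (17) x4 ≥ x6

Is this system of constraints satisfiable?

Constraints 2, 7, 13, and 15 confine each of x4, x3, x1, x5 to the 3 values {6, …, 8} (the domain already gives each ≤ 8).
Constraint 3 requires all 4 of them to be distinct, but only 3 values are available — impossible by the pigeonhole principle.

Unsatisfiable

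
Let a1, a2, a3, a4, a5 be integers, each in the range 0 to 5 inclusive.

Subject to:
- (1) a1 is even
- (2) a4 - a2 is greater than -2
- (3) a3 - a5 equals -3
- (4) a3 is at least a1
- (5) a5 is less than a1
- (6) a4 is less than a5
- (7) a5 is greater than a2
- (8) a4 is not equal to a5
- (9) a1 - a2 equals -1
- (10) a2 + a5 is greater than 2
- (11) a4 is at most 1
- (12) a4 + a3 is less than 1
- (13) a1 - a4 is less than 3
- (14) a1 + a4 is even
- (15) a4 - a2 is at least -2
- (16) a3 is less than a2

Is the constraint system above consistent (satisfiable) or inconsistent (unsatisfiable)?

Unsatisfiable

Constraints 4, 5, 7, and 16 give a2 < a5, a5 < a1, a1 ≤ a3, a3 < a2. Chaining: a2 < a5 < a1 ≤ a3 < a2, which forces a2 < a2 — impossible.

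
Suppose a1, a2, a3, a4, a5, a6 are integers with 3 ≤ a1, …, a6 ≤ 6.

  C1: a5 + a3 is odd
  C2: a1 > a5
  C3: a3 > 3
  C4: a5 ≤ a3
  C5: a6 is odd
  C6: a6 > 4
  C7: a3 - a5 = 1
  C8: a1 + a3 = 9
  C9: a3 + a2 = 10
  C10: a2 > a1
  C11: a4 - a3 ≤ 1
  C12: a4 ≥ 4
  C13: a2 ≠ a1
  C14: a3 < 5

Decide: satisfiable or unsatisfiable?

Try a1 = 5, a2 = 6, a3 = 4, a4 = 4, a5 = 3, a6 = 5.
Check constraint 7: a3 - a5 = 1; constraint 8: a1 + a3 = 9; constraint 9: a3 + a2 = 10. The remaining constraints are straightforward to verify.

Satisfiable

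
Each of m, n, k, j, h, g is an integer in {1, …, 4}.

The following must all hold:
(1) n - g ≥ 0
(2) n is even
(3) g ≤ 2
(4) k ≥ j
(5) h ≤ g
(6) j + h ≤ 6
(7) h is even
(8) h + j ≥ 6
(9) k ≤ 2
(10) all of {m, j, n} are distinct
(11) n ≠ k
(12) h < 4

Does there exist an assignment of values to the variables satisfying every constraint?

From constraints 3 and 5: h ≤ g ≤ 2. From constraints 4 and 9: j ≤ k ≤ 2. Hence h + j ≤ 4. But constraint 8 requires h + j ≥ 6, and 6 > 4. Contradiction.

Unsatisfiable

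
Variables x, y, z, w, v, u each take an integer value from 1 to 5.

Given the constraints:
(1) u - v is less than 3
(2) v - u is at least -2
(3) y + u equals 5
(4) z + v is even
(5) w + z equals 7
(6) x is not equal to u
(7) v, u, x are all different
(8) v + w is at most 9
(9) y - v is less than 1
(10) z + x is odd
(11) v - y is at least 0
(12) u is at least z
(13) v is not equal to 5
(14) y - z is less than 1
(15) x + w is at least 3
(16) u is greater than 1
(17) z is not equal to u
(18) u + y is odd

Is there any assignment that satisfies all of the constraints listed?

Try x = 1, y = 1, z = 2, w = 5, v = 2, u = 4.
Check constraint 1: u - v = 2; constraint 2: v - u = -2. The remaining constraints are straightforward to verify.

Satisfiable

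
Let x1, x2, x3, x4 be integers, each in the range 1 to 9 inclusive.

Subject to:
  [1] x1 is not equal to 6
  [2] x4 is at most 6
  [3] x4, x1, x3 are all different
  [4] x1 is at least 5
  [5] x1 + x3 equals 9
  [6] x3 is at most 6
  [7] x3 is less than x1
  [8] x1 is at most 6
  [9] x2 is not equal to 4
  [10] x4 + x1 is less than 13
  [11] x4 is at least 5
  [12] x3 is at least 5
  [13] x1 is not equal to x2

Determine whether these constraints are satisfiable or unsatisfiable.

Constraints 2, 4, 6, 8, 11, and 12 confine each of x4, x1, x3 to the 2 values {5, 6}.
Constraint 3 requires all 3 of them to be distinct, but only 2 values are available — impossible by the pigeonhole principle.

Unsatisfiable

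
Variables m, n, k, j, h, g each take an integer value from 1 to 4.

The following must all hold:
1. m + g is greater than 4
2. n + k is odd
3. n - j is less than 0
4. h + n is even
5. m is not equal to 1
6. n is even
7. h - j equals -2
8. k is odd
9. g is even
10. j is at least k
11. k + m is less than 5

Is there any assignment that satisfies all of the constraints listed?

Setting (m, n, k, j, h, g) = (3, 2, 1, 4, 2, 2) satisfies everything: constraint 1: m + g = 5; constraint 3: n - j = -2; constraint 7: h - j = -2, and the others follow.

Satisfiable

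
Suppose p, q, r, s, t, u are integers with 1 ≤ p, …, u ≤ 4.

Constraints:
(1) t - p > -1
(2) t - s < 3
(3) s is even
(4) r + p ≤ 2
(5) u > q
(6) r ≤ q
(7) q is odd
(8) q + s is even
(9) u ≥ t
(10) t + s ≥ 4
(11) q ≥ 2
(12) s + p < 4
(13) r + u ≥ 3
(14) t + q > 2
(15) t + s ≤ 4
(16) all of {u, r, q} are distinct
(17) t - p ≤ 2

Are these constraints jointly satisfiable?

Unsatisfiable

Constraint 7 makes q odd and constraint 3 makes s even, so q + s must be odd. Constraint 8 says q + s is even — contradiction.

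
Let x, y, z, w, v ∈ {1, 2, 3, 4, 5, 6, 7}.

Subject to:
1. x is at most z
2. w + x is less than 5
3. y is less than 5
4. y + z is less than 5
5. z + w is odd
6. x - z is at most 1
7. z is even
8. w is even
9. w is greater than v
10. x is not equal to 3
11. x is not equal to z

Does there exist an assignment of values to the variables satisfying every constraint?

Unsatisfiable

Constraint 7 makes z even and constraint 8 makes w even, so z + w must be even. Constraint 5 says z + w is odd — contradiction.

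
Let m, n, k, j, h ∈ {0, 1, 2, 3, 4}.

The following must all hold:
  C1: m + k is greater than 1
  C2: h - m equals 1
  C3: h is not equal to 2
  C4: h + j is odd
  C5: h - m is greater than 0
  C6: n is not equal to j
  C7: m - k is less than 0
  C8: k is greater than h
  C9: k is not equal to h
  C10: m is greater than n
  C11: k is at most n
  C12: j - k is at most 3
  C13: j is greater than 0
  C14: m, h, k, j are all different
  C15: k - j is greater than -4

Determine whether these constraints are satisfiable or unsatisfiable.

Constraints 5, 8, 10, and 11 give h < k, k ≤ n, n < m, m < h. Chaining: h < k ≤ n < m < h, which forces h < h — impossible.

Unsatisfiable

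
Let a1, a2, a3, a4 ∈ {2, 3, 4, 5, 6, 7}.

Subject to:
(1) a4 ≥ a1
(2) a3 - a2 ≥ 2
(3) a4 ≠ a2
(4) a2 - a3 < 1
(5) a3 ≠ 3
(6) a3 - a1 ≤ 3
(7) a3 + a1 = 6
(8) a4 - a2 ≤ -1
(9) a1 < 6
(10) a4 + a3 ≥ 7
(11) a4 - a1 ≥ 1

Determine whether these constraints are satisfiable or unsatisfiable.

Constraints 2, 6, 8, and 11 give a2 − a4 ≥ 1, a4 − a1 ≥ 1, a1 − a3 ≥ -3, a3 − a2 ≥ 2.
Adding all 4 inequalities: the left sides telescope to 0, and the right sides sum to 1 + 1 + (-3) + 2 = 1. So 0 ≥ 1, which is false.

Unsatisfiable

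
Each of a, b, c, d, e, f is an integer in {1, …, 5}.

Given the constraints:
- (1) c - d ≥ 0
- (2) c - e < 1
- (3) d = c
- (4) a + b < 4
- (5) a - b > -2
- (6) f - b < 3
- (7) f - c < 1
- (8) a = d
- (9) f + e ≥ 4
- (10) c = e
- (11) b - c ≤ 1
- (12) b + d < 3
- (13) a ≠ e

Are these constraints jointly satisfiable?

From constraints 3, 8, and 10, a = d = c = e, so a = e. But constraint 13 says a ≠ e. Contradiction.

Unsatisfiable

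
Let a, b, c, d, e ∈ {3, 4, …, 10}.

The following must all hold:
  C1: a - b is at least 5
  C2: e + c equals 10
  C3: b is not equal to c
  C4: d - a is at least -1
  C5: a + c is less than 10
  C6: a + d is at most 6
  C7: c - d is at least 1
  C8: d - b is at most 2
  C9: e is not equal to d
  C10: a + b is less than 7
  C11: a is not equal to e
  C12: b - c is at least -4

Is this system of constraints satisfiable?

Unsatisfiable

Constraints 1, 4, 7, and 12 give d − a ≥ -1, a − b ≥ 5, b − c ≥ -4, c − d ≥ 1.
Adding all 4 inequalities: the left sides telescope to 0, and the right sides sum to (-1) + 5 + (-4) + 1 = 1. So 0 ≥ 1, which is false.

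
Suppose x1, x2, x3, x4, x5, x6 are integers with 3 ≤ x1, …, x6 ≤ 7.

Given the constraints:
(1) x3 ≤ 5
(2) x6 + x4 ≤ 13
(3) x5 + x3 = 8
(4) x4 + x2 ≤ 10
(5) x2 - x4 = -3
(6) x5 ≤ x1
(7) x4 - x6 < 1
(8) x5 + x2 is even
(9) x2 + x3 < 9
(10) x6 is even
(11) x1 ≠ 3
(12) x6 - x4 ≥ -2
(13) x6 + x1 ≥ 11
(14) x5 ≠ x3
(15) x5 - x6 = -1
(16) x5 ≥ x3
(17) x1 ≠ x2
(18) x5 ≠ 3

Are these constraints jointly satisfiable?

Satisfiable

Setting (x1, x2, x3, x4, x5, x6) = (6, 3, 3, 6, 5, 6) satisfies everything: constraint 2: x6 + x4 = 12; constraint 3: x5 + x3 = 8, and the others follow.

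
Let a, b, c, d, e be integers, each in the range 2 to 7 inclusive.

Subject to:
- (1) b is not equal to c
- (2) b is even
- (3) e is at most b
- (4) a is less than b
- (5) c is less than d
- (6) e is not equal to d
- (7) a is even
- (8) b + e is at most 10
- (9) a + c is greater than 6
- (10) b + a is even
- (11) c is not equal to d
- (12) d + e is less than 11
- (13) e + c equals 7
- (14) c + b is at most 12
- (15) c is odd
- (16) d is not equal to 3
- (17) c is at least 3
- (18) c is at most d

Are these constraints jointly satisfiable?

Satisfiable

One satisfying assignment is a = 4, b = 6, c = 5, d = 6, e = 2.
For the less obvious constraints — constraint 8: b + e = 8; constraint 9: a + c = 9; constraint 12: d + e = 8 — and the others hold by inspection.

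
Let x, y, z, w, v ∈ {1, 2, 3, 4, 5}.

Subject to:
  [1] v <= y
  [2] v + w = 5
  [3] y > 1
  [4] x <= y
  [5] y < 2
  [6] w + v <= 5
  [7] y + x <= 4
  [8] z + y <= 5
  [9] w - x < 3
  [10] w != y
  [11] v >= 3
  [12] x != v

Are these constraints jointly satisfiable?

Unsatisfiable

From constraints 1 and 11: y ≥ v and v ≥ 3, so y ≥ 3. From constraint 5: y ≤ 1. But 1 < 3, so no value of y works.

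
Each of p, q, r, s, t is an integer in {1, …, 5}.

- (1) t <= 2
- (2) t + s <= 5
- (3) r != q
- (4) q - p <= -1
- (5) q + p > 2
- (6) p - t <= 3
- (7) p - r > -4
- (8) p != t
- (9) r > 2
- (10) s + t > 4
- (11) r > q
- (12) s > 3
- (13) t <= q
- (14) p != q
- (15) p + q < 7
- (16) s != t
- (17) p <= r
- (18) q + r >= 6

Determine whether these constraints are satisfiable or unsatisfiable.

Try p = 3, q = 1, r = 5, s = 4, t = 1.
Check constraint 2: t + s = 5; constraint 4: q - p = -2. The remaining constraints are straightforward to verify.

Satisfiable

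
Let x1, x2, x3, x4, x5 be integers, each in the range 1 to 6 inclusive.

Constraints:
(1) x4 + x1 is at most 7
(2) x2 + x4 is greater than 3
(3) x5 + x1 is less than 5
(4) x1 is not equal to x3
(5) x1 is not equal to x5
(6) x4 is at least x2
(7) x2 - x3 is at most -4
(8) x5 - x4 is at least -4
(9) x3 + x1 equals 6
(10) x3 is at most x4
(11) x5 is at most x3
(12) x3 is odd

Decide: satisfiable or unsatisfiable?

Satisfiable

One satisfying assignment is x1 = 1, x2 = 1, x3 = 5, x4 = 5, x5 = 3.
For the less obvious constraints — constraint 1: x4 + x1 = 6; constraint 2: x2 + x4 = 6; constraint 3: x5 + x1 = 4 — and the others hold by inspection.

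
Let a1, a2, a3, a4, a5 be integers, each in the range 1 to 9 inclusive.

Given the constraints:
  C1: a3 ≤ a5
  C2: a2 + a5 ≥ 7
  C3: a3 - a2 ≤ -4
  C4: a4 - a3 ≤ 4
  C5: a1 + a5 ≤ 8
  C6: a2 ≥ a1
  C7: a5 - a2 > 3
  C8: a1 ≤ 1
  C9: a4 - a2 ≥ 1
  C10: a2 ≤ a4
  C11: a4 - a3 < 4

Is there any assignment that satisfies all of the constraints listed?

Unsatisfiable

Constraints 3, 4, and 9 give a3 − a4 ≥ -4, a4 − a2 ≥ 1, a2 − a3 ≥ 4.
Adding all 3 inequalities: the left sides telescope to 0, and the right sides sum to (-4) + 1 + 4 = 1. So 0 ≥ 1, which is false.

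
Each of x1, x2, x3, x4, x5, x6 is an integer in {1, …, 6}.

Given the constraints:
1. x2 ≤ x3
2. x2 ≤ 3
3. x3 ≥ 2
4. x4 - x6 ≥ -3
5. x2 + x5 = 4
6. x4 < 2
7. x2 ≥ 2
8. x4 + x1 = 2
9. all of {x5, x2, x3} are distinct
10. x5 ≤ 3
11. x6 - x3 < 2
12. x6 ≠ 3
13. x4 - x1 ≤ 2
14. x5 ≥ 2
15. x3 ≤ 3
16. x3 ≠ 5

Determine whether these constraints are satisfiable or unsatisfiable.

Unsatisfiable

Constraints 2, 3, 7, 10, 14, and 15 confine each of x5, x2, x3 to the 2 values {2, 3}.
Constraint 9 requires all 3 of them to be distinct, but only 2 values are available — impossible by the pigeonhole principle.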